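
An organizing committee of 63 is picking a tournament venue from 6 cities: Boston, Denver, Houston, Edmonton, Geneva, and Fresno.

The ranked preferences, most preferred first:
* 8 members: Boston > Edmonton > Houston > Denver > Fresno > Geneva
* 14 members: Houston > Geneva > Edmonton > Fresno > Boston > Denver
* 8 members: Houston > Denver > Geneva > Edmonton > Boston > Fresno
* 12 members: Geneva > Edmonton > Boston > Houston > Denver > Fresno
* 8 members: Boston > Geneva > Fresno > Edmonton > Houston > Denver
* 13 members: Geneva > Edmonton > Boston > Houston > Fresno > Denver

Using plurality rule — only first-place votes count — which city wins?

Geneva

First-place votes: Boston 16, Denver 0, Houston 22, Edmonton 0, Geneva 25, Fresno 0.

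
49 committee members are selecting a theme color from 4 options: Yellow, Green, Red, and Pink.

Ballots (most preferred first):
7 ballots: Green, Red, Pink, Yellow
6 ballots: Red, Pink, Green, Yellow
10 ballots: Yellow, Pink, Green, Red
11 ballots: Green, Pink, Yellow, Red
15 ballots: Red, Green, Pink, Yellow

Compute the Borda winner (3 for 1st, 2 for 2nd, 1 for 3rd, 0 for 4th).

Yellow: 7×0 + 6×0 + 10×3 + 11×1 + 15×0 = 41
Green: 7×3 + 6×1 + 10×1 + 11×3 + 15×2 = 100
Red: 7×2 + 6×3 + 10×0 + 11×0 + 15×3 = 77
Pink: 7×1 + 6×2 + 10×2 + 11×2 + 15×1 = 76

Green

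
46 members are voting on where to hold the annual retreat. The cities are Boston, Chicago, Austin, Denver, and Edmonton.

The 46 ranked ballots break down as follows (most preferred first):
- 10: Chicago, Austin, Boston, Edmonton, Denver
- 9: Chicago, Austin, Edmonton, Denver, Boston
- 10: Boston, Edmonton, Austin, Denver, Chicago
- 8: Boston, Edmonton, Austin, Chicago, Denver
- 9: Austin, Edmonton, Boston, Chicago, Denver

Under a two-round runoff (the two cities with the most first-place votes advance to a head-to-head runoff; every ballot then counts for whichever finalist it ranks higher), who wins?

Round 1 first-place votes: Boston 18, Chicago 19, Austin 9, Denver 0, Edmonton 0. Chicago and Boston advance.
Runoff: Chicago is ranked above Boston on 19 ballots, Boston above Chicago on 27.

Boston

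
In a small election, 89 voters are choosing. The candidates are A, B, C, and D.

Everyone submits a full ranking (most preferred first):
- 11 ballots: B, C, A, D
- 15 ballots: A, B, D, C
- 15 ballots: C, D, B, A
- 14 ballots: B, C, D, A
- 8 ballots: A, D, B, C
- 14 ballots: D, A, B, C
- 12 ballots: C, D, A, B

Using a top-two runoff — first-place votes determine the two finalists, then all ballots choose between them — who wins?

B

Round 1 first-place votes: A 23, B 25, C 27, D 14. C and B advance.
Runoff: C is ranked above B on 27 ballots, B above C on 62.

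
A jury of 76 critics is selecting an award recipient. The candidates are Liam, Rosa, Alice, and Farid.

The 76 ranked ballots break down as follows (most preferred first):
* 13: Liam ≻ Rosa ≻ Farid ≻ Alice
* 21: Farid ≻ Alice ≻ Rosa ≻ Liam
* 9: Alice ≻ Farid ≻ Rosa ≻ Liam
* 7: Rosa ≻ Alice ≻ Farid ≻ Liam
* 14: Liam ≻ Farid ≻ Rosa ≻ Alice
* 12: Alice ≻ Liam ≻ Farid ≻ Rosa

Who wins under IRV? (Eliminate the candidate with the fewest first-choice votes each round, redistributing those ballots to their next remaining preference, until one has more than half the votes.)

Round 1: Liam 27, Rosa 7, Alice 21, Farid 21. Rosa eliminated.
Round 2: Liam 27, Alice 28, Farid 21. Farid eliminated.
Round 3: Liam 27, Alice 49. Alice has a majority (≥39).

Alice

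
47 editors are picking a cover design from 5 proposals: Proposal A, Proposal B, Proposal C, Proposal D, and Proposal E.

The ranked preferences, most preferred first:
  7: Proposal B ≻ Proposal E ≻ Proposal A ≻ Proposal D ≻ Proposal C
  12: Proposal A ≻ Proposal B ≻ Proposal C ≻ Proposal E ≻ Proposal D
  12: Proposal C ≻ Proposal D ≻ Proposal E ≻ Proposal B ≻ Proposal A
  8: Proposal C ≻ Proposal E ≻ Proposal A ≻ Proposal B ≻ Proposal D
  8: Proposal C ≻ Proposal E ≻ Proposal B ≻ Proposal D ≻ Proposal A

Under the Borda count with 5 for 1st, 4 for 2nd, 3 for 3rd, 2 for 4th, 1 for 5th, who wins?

Proposal C

Proposal A: 7×3 + 12×5 + 12×1 + 8×3 + 8×1 = 125
Proposal B: 7×5 + 12×4 + 12×2 + 8×2 + 8×3 = 147
Proposal C: 7×1 + 12×3 + 12×5 + 8×5 + 8×5 = 183
Proposal D: 7×2 + 12×1 + 12×4 + 8×1 + 8×2 = 98
Proposal E: 7×4 + 12×2 + 12×3 + 8×4 + 8×4 = 152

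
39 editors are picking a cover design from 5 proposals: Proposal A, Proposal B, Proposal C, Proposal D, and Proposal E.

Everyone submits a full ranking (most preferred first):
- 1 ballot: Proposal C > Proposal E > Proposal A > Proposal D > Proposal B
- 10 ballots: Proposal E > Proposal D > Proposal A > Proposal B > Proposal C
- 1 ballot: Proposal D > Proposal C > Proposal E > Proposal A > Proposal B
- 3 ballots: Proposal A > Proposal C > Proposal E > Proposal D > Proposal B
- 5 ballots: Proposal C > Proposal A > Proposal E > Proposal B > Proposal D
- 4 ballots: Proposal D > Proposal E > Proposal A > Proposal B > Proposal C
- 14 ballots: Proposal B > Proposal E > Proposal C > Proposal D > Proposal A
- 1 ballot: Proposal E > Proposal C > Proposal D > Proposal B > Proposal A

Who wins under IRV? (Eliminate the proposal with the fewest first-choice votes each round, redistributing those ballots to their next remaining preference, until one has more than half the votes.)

Round 1: Proposal A 3, Proposal B 14, Proposal C 6, Proposal D 5, Proposal E 11. Proposal A eliminated.
Round 2: Proposal B 14, Proposal C 9, Proposal D 5, Proposal E 11. Proposal D eliminated.
Round 3: Proposal B 14, Proposal C 10, Proposal E 15. Proposal C eliminated.
Round 4: Proposal B 14, Proposal E 25. Proposal E has a majority (≥20).

Proposal E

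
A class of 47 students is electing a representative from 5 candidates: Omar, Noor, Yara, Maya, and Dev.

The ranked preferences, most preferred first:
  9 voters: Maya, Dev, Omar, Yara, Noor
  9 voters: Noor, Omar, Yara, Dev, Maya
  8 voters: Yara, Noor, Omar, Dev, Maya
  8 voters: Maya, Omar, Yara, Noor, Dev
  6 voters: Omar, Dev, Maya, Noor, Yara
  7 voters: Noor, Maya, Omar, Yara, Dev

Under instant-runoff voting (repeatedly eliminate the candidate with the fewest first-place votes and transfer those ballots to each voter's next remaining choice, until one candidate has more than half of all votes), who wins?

Round 1: Omar 6, Noor 16, Yara 8, Maya 17, Dev 0. Dev eliminated.
Round 2: Omar 6, Noor 16, Yara 8, Maya 17. Omar eliminated.
Round 3: Noor 16, Yara 8, Maya 23. Yara eliminated.
Round 4: Noor 24, Maya 23. Noor has a majority (≥24).

Noor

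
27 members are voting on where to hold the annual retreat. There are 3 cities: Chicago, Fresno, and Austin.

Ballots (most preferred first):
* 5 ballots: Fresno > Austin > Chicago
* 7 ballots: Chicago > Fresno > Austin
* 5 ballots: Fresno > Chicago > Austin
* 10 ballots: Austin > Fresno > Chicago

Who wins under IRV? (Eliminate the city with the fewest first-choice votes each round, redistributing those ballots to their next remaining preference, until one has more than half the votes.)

Round 1: Chicago 7, Fresno 10, Austin 10. Chicago eliminated.
Round 2: Fresno 17, Austin 10. Fresno has a majority (≥14).

Fresno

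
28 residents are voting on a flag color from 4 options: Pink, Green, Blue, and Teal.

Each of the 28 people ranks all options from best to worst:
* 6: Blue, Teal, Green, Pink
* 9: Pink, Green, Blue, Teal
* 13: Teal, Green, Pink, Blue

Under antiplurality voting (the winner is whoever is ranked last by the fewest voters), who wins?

Last-place votes: Pink 6, Green 0, Blue 13, Teal 9.

Green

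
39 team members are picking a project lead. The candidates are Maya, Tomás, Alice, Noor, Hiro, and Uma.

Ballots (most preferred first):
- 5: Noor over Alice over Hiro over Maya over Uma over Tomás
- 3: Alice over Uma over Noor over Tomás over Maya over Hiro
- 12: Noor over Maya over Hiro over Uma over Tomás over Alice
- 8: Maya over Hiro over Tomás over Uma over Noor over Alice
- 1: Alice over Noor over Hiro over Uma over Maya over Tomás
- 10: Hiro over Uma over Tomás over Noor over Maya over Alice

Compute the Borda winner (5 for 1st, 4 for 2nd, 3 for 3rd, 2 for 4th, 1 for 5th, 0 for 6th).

Maya: 5×2 + 3×1 + 12×4 + 8×5 + 1×1 + 10×1 = 112
Tomás: 5×0 + 3×2 + 12×1 + 8×3 + 1×0 + 10×3 = 72
Alice: 5×4 + 3×5 + 12×0 + 8×0 + 1×5 + 10×0 = 40
Noor: 5×5 + 3×3 + 12×5 + 8×1 + 1×4 + 10×2 = 126
Hiro: 5×3 + 3×0 + 12×3 + 8×4 + 1×3 + 10×5 = 136
Uma: 5×1 + 3×4 + 12×2 + 8×2 + 1×2 + 10×4 = 99

Hiro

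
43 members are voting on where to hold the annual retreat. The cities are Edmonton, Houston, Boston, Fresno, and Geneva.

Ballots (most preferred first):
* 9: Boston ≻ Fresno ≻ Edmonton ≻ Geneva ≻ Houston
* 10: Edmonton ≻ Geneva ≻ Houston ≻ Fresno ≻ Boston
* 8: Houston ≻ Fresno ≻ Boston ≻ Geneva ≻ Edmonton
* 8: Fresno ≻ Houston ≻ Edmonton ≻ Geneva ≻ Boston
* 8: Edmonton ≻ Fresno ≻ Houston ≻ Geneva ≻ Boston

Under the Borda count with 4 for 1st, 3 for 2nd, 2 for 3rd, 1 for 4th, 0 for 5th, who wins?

Edmonton: 9×2 + 10×4 + 8×0 + 8×2 + 8×4 = 106
Houston: 9×0 + 10×2 + 8×4 + 8×3 + 8×2 = 92
Boston: 9×4 + 10×0 + 8×2 + 8×0 + 8×0 = 52
Fresno: 9×3 + 10×1 + 8×3 + 8×4 + 8×3 = 117
Geneva: 9×1 + 10×3 + 8×1 + 8×1 + 8×1 = 63

Fresno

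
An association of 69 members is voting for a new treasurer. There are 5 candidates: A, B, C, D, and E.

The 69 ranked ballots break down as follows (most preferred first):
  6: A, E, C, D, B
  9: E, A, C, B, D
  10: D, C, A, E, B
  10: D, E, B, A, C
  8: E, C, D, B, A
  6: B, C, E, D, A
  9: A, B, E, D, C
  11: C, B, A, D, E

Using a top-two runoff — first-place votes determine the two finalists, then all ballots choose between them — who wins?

E

Round 1 first-place votes: A 15, B 6, C 11, D 20, E 17. D and E advance.
Runoff: D is ranked above E on 31 ballots, E above D on 38.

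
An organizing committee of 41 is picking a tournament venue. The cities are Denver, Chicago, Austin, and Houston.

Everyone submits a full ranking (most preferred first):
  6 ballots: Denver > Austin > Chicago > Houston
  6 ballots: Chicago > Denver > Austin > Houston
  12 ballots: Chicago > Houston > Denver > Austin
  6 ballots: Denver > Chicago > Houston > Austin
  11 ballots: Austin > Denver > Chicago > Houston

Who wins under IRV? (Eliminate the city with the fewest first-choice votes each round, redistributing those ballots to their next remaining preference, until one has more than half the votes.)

Round 1: Denver 12, Chicago 18, Austin 11, Houston 0. Houston eliminated.
Round 2: Denver 12, Chicago 18, Austin 11. Austin eliminated.
Round 3: Denver 23, Chicago 18. Denver has a majority (≥21).

Denver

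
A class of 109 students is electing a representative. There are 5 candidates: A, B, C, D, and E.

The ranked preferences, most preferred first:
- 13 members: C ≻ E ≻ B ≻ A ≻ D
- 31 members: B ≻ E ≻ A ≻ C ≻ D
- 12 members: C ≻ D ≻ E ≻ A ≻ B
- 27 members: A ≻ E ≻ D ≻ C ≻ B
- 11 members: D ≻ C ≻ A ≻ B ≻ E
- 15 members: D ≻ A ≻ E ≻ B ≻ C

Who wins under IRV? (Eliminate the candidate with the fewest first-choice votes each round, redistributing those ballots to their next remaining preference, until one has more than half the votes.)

Round 1: A 27, B 31, C 25, D 26, E 0. E eliminated.
Round 2: A 27, B 31, C 25, D 26. C eliminated.
Round 3: A 27, B 44, D 38. A eliminated.
Round 4: B 44, D 65. D has a majority (≥55).

D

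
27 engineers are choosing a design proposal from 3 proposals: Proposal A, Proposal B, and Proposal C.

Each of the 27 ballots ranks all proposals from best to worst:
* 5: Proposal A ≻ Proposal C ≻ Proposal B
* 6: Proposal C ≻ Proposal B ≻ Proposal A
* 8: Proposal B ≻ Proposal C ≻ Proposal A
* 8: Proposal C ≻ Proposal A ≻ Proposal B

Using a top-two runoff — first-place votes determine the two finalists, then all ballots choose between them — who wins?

Round 1 first-place votes: Proposal A 5, Proposal B 8, Proposal C 14. Proposal C and Proposal B advance.
Runoff: Proposal C is ranked above Proposal B on 19 ballots, Proposal B above Proposal C on 8.

Proposal C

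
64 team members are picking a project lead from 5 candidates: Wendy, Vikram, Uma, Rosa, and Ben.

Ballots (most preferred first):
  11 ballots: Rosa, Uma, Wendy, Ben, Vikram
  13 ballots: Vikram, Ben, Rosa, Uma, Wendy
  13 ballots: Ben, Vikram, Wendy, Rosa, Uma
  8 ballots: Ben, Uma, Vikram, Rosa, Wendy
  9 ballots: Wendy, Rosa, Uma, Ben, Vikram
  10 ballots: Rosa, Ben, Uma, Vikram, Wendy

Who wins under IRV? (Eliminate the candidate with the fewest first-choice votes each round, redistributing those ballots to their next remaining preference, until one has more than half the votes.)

Ben

Round 1: Wendy 9, Vikram 13, Uma 0, Rosa 21, Ben 21. Uma eliminated.
Round 2: Wendy 9, Vikram 13, Rosa 21, Ben 21. Wendy eliminated.
Round 3: Vikram 13, Rosa 30, Ben 21. Vikram eliminated.
Round 4: Rosa 30, Ben 34. Ben has a majority (≥33).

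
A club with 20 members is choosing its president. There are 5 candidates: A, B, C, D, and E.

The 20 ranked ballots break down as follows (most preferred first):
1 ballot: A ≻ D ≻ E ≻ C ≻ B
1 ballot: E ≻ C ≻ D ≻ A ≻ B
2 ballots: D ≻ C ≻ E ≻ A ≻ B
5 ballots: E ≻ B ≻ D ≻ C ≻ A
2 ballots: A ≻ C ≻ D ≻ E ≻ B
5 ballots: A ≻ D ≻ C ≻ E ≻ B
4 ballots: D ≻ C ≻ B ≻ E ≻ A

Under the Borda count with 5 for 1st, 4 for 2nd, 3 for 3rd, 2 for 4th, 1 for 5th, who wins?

A: 1×5 + 1×2 + 2×2 + 5×1 + 2×5 + 5×5 + 4×1 = 55
B: 1×1 + 1×1 + 2×1 + 5×4 + 2×1 + 5×1 + 4×3 = 43
C: 1×2 + 1×4 + 2×4 + 5×2 + 2×4 + 5×3 + 4×4 = 63
D: 1×4 + 1×3 + 2×5 + 5×3 + 2×3 + 5×4 + 4×5 = 78
E: 1×3 + 1×5 + 2×3 + 5×5 + 2×2 + 5×2 + 4×2 = 61

D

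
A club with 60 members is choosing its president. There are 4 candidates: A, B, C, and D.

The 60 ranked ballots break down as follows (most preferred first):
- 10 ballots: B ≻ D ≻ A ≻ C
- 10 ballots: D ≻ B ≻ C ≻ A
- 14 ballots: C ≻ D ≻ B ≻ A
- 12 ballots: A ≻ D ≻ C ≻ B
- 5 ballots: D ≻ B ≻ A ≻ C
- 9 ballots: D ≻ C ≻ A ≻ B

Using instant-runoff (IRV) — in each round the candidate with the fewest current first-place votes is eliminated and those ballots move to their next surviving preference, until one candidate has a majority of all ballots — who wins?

Round 1: A 12, B 10, C 14, D 24. B eliminated.
Round 2: A 12, C 14, D 34. D has a majority (≥31).

D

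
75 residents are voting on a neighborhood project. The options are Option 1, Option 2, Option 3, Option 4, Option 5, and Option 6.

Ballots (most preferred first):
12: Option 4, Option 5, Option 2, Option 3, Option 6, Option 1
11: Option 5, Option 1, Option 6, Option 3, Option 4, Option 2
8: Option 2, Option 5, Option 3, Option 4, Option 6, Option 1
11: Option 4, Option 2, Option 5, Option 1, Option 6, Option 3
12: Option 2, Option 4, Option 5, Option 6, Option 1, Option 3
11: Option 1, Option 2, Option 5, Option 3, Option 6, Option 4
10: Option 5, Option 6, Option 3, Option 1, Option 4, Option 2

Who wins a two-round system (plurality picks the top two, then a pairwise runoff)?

Option 5

Round 1 first-place votes: Option 1 11, Option 2 20, Option 3 0, Option 4 23, Option 5 21, Option 6 0. Option 4 and Option 5 advance.
Runoff: Option 4 is ranked above Option 5 on 35 ballots, Option 5 above Option 4 on 40.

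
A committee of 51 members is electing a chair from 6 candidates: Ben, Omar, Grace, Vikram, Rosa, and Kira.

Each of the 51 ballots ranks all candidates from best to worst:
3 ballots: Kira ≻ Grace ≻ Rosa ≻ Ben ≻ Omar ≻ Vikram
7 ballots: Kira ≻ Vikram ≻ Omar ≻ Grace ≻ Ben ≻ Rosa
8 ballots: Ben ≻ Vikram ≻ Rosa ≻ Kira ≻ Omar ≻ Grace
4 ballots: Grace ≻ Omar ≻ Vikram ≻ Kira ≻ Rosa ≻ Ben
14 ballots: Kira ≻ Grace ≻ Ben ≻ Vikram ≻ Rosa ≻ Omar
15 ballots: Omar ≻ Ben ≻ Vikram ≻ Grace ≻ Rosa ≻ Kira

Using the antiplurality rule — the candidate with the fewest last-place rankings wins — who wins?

Last-place votes: Ben 4, Omar 14, Grace 8, Vikram 3, Rosa 7, Kira 15.

Vikram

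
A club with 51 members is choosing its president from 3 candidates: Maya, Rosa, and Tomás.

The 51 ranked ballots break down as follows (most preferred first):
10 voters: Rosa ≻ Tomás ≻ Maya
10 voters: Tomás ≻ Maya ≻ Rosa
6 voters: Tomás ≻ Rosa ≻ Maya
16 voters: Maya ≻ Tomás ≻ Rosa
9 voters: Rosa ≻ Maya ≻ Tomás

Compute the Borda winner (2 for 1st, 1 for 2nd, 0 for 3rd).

Tomás

Maya: 10×0 + 10×1 + 6×0 + 16×2 + 9×1 = 51
Rosa: 10×2 + 10×0 + 6×1 + 16×0 + 9×2 = 44
Tomás: 10×1 + 10×2 + 6×2 + 16×1 + 9×0 = 58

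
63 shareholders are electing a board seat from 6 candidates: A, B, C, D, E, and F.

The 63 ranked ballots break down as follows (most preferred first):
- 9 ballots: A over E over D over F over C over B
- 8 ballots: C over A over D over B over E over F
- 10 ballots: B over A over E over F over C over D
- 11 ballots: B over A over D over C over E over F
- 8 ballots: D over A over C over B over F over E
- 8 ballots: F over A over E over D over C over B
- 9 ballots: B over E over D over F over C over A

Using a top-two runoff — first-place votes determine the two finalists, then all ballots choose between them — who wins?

Round 1 first-place votes: A 9, B 30, C 8, D 8, E 0, F 8. B and A advance.
Runoff: B is ranked above A on 30 ballots, A above B on 33.

A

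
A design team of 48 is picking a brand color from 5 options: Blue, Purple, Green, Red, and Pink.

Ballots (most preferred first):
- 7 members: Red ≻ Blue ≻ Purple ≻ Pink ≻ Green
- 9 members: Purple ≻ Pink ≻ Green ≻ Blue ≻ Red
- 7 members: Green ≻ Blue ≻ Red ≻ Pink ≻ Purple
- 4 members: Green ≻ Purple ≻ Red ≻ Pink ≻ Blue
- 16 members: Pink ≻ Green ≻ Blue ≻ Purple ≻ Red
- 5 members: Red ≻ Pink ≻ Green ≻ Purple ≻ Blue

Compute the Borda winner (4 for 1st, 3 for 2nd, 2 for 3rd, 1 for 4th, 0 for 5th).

Blue: 7×3 + 9×1 + 7×3 + 4×0 + 16×2 + 5×0 = 83
Purple: 7×2 + 9×4 + 7×0 + 4×3 + 16×1 + 5×1 = 83
Green: 7×0 + 9×2 + 7×4 + 4×4 + 16×3 + 5×2 = 120
Red: 7×4 + 9×0 + 7×2 + 4×2 + 16×0 + 5×4 = 70
Pink: 7×1 + 9×3 + 7×1 + 4×1 + 16×4 + 5×3 = 124

Pink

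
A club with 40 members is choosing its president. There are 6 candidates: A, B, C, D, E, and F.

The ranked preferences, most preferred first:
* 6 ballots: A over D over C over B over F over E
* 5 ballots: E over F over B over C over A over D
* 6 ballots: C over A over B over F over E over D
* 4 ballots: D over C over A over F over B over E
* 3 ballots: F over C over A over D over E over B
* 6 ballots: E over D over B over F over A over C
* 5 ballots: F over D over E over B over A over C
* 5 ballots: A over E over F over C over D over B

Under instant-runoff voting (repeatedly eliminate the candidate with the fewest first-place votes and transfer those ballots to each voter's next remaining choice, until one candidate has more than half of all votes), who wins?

E

Round 1: A 11, B 0, C 6, D 4, E 11, F 8. B eliminated.
Round 2: A 11, C 6, D 4, E 11, F 8. D eliminated.
Round 3: A 11, C 10, E 11, F 8. F eliminated.
Round 4: A 11, C 13, E 16. A eliminated.
Round 5: C 19, E 21. E has a majority (≥21).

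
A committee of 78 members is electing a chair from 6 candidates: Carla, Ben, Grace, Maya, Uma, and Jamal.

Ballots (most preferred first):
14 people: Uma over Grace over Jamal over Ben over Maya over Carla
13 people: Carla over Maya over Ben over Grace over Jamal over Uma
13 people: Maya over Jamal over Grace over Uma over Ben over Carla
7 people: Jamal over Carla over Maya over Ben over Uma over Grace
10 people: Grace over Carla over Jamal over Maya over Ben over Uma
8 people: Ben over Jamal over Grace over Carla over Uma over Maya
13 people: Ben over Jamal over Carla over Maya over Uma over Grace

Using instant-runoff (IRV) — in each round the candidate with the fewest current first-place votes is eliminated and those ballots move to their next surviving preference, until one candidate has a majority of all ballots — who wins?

Round 1: Carla 13, Ben 21, Grace 10, Maya 13, Uma 14, Jamal 7. Jamal eliminated.
Round 2: Carla 20, Ben 21, Grace 10, Maya 13, Uma 14. Grace eliminated.
Round 3: Carla 30, Ben 21, Maya 13, Uma 14. Maya eliminated.
Round 4: Carla 30, Ben 21, Uma 27. Ben eliminated.
Round 5: Carla 51, Uma 27. Carla has a majority (≥40).

Carla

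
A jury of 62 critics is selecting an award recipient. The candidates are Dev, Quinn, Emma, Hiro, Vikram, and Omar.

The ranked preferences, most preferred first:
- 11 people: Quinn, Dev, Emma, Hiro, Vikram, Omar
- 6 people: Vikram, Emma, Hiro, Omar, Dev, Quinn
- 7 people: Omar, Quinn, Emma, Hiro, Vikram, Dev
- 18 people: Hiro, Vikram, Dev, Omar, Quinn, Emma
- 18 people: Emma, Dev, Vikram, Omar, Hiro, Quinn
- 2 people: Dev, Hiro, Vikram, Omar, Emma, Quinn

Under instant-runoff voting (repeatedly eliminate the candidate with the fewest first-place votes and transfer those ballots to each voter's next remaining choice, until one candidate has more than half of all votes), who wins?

Round 1: Dev 2, Quinn 11, Emma 18, Hiro 18, Vikram 6, Omar 7. Dev eliminated.
Round 2: Quinn 11, Emma 18, Hiro 20, Vikram 6, Omar 7. Vikram eliminated.
Round 3: Quinn 11, Emma 24, Hiro 20, Omar 7. Omar eliminated.
Round 4: Quinn 18, Emma 24, Hiro 20. Quinn eliminated.
Round 5: Emma 42, Hiro 20. Emma has a majority (≥32).

Emma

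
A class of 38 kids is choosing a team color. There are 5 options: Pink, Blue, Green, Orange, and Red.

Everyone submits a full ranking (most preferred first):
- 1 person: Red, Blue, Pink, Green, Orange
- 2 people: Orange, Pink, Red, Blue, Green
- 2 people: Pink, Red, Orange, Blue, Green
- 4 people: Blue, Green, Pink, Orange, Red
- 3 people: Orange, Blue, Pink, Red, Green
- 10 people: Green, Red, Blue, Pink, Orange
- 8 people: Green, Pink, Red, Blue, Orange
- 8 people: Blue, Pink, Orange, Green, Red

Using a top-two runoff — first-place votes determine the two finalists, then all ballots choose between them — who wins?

Round 1 first-place votes: Pink 2, Blue 12, Green 18, Orange 5, Red 1. Green and Blue advance.
Runoff: Green is ranked above Blue on 18 ballots, Blue above Green on 20.

Blue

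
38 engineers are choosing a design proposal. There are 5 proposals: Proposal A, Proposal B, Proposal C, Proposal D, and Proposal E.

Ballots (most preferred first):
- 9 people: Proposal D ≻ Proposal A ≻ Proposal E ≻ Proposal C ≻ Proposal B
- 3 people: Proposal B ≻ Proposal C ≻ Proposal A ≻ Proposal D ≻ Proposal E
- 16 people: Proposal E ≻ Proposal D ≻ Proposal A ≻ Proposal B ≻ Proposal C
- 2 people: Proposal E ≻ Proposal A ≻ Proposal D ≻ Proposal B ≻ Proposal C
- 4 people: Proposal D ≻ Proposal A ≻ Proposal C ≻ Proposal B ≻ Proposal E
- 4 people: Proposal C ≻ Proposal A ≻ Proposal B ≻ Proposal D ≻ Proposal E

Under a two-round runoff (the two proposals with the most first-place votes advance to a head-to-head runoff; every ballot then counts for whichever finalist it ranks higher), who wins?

Round 1 first-place votes: Proposal A 0, Proposal B 3, Proposal C 4, Proposal D 13, Proposal E 18. Proposal E and Proposal D advance.
Runoff: Proposal E is ranked above Proposal D on 18 ballots, Proposal D above Proposal E on 20.

Proposal D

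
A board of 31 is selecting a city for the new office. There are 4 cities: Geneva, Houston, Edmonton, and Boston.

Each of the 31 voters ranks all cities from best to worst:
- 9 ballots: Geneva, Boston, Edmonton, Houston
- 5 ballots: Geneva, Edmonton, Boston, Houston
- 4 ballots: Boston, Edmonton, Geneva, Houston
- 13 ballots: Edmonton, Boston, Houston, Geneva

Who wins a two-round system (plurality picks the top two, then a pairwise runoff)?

Round 1 first-place votes: Geneva 14, Houston 0, Edmonton 13, Boston 4. Geneva and Edmonton advance.
Runoff: Geneva is ranked above Edmonton on 14 ballots, Edmonton above Geneva on 17.

Edmonton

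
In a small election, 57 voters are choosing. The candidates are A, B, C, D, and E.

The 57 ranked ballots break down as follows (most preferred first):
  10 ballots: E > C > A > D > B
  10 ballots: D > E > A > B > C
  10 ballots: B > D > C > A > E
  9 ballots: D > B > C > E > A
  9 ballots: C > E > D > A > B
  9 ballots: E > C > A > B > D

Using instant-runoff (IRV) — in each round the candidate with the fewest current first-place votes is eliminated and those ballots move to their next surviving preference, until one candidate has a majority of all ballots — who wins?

Round 1: A 0, B 10, C 9, D 19, E 19. A eliminated.
Round 2: B 10, C 9, D 19, E 19. C eliminated.
Round 3: B 10, D 19, E 28. B eliminated.
Round 4: D 29, E 28. D has a majority (≥29).

D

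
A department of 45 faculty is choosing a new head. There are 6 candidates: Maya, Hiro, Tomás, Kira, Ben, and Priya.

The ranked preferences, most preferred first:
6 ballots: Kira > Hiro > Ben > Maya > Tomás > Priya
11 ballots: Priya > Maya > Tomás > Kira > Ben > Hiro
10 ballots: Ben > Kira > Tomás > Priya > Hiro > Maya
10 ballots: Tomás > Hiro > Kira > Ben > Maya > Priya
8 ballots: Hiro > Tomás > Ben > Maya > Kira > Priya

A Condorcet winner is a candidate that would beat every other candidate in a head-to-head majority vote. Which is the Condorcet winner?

Tomás vs Maya: 28–17
Tomás vs Hiro: 31–14
Tomás vs Kira: 29–16
Tomás vs Ben: 29–16
Tomás vs Priya: 34–11
Tomás beats every other candidate.

Tomás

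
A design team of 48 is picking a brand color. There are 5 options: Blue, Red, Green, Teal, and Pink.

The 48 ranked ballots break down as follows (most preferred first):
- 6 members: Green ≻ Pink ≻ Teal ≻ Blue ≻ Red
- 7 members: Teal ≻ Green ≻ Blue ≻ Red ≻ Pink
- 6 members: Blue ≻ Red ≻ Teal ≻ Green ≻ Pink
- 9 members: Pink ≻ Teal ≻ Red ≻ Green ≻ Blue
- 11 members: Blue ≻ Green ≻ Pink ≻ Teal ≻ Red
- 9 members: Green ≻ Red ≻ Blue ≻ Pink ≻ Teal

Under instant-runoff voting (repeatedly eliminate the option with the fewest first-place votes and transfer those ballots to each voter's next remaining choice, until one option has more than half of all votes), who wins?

Round 1: Blue 17, Red 0, Green 15, Teal 7, Pink 9. Red eliminated.
Round 2: Blue 17, Green 15, Teal 7, Pink 9. Teal eliminated.
Round 3: Blue 17, Green 22, Pink 9. Pink eliminated.
Round 4: Blue 17, Green 31. Green has a majority (≥25).

Green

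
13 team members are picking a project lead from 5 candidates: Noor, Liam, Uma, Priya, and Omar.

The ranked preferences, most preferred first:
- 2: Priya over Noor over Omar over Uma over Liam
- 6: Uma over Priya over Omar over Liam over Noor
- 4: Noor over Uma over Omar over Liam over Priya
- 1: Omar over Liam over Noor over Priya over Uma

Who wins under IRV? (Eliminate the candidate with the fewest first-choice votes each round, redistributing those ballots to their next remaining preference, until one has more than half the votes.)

Round 1: Noor 4, Liam 0, Uma 6, Priya 2, Omar 1. Liam eliminated.
Round 2: Noor 4, Uma 6, Priya 2, Omar 1. Omar eliminated.
Round 3: Noor 5, Uma 6, Priya 2. Priya eliminated.
Round 4: Noor 7, Uma 6. Noor has a majority (≥7).

Noor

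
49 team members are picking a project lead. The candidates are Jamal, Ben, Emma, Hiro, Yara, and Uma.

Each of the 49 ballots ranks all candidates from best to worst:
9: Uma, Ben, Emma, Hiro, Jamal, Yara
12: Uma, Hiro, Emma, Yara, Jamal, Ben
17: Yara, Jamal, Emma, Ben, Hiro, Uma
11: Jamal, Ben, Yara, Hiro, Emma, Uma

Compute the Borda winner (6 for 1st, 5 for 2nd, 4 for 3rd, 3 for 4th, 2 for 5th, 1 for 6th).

Jamal

Jamal: 9×2 + 12×2 + 17×5 + 11×6 = 193
Ben: 9×5 + 12×1 + 17×3 + 11×5 = 163
Emma: 9×4 + 12×4 + 17×4 + 11×2 = 174
Hiro: 9×3 + 12×5 + 17×2 + 11×3 = 154
Yara: 9×1 + 12×3 + 17×6 + 11×4 = 191
Uma: 9×6 + 12×6 + 17×1 + 11×1 = 154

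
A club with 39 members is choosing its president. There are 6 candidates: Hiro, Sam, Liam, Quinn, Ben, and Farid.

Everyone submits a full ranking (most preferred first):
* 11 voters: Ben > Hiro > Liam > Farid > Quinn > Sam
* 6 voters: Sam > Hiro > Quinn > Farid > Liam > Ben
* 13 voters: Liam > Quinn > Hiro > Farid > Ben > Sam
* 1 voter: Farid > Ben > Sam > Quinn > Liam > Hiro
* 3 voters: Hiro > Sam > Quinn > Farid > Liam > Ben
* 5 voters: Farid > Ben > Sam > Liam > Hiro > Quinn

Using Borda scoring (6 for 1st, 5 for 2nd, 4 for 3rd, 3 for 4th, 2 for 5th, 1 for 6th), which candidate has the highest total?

Hiro: 11×5 + 6×5 + 13×4 + 1×1 + 3×6 + 5×2 = 166
Sam: 11×1 + 6×6 + 13×1 + 1×4 + 3×5 + 5×4 = 99
Liam: 11×4 + 6×2 + 13×6 + 1×2 + 3×2 + 5×3 = 157
Quinn: 11×2 + 6×4 + 13×5 + 1×3 + 3×4 + 5×1 = 131
Ben: 11×6 + 6×1 + 13×2 + 1×5 + 3×1 + 5×5 = 131
Farid: 11×3 + 6×3 + 13×3 + 1×6 + 3×3 + 5×6 = 135

Hiro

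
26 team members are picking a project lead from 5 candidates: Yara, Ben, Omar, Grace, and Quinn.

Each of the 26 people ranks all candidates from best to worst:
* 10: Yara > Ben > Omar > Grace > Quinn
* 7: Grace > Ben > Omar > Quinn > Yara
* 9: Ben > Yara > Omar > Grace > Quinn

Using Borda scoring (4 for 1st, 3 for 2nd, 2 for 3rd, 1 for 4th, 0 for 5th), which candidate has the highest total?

Yara: 10×4 + 7×0 + 9×3 = 67
Ben: 10×3 + 7×3 + 9×4 = 87
Omar: 10×2 + 7×2 + 9×2 = 52
Grace: 10×1 + 7×4 + 9×1 = 47
Quinn: 10×0 + 7×1 + 9×0 = 7

Ben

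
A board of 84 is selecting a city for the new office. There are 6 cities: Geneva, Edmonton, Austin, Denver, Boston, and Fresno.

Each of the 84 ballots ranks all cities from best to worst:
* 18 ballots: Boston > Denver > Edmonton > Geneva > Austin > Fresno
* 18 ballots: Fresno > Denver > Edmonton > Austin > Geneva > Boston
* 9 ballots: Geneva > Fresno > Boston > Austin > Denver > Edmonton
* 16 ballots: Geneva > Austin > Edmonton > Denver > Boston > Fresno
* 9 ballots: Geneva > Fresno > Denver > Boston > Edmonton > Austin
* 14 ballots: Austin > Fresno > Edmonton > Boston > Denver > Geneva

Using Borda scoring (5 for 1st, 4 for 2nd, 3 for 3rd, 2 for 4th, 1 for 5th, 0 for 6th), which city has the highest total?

Denver

Geneva: 18×2 + 18×1 + 9×5 + 16×5 + 9×5 + 14×0 = 224
Edmonton: 18×3 + 18×3 + 9×0 + 16×3 + 9×1 + 14×3 = 207
Austin: 18×1 + 18×2 + 9×2 + 16×4 + 9×0 + 14×5 = 206
Denver: 18×4 + 18×4 + 9×1 + 16×2 + 9×3 + 14×1 = 226
Boston: 18×5 + 18×0 + 9×3 + 16×1 + 9×2 + 14×2 = 179
Fresno: 18×0 + 18×5 + 9×4 + 16×0 + 9×4 + 14×4 = 218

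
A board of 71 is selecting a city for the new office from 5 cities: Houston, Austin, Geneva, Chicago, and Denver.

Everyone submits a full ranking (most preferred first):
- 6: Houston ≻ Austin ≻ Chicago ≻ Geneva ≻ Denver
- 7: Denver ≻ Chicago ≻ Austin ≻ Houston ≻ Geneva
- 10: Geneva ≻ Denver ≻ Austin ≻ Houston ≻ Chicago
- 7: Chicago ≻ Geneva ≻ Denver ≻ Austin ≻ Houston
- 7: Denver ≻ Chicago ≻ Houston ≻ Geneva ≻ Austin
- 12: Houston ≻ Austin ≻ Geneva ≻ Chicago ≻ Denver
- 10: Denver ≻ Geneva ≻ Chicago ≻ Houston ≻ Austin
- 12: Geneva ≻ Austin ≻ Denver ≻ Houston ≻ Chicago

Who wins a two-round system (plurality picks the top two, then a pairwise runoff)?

Geneva

Round 1 first-place votes: Houston 18, Austin 0, Geneva 22, Chicago 7, Denver 24. Denver and Geneva advance.
Runoff: Denver is ranked above Geneva on 24 ballots, Geneva above Denver on 47.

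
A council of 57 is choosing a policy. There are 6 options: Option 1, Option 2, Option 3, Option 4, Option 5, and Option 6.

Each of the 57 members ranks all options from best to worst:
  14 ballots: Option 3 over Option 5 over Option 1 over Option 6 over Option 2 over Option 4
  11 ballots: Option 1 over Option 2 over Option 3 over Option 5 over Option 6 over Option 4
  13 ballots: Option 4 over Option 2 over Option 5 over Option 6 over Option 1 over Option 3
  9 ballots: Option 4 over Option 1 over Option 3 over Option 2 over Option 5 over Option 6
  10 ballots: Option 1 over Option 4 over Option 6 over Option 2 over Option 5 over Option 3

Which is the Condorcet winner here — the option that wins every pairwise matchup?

Option 1 vs Option 2: 44–13
Option 1 vs Option 3: 43–14
Option 1 vs Option 4: 35–22
Option 1 vs Option 5: 30–27
Option 1 vs Option 6: 44–13
Option 1 beats every other option.

Option 1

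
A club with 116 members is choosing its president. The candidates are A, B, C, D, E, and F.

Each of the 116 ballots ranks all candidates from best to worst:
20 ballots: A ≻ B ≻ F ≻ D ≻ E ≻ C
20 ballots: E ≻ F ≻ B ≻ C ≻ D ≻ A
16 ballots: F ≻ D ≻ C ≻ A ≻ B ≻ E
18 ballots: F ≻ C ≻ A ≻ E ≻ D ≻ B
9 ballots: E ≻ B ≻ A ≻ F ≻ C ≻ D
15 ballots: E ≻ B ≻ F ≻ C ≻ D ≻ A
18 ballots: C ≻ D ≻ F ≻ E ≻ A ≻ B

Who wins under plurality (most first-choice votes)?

First-place votes: A 20, B 0, C 18, D 0, E 44, F 34.

E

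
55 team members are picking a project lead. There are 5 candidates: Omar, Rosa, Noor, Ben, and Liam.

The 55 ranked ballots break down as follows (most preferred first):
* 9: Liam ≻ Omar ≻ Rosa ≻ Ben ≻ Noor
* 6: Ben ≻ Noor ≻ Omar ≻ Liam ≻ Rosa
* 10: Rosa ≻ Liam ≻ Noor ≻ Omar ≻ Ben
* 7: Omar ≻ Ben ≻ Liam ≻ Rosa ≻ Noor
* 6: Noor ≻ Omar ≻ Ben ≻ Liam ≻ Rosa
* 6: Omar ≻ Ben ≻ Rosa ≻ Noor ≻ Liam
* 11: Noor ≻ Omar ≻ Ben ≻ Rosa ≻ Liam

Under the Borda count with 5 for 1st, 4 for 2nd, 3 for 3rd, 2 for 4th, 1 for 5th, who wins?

Omar: 9×4 + 6×3 + 10×2 + 7×5 + 6×4 + 6×5 + 11×4 = 207
Rosa: 9×3 + 6×1 + 10×5 + 7×2 + 6×1 + 6×3 + 11×2 = 143
Noor: 9×1 + 6×4 + 10×3 + 7×1 + 6×5 + 6×2 + 11×5 = 167
Ben: 9×2 + 6×5 + 10×1 + 7×4 + 6×3 + 6×4 + 11×3 = 161
Liam: 9×5 + 6×2 + 10×4 + 7×3 + 6×2 + 6×1 + 11×1 = 147

Omar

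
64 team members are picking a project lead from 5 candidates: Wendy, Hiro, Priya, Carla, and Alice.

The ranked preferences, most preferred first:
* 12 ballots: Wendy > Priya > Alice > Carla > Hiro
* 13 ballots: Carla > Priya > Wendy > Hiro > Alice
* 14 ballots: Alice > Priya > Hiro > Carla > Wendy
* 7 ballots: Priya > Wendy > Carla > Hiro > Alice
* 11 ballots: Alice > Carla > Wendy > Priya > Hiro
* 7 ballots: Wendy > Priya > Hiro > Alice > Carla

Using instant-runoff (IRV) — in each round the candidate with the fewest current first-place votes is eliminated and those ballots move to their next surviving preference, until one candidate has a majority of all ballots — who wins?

Wendy

Round 1: Wendy 19, Hiro 0, Priya 7, Carla 13, Alice 25. Hiro eliminated.
Round 2: Wendy 19, Priya 7, Carla 13, Alice 25. Priya eliminated.
Round 3: Wendy 26, Carla 13, Alice 25. Carla eliminated.
Round 4: Wendy 39, Alice 25. Wendy has a majority (≥33).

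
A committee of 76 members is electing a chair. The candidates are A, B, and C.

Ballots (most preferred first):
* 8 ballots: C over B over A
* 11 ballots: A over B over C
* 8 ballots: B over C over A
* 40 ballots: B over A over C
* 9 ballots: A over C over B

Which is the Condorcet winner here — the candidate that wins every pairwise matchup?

B vs A: 56–20
B vs C: 59–17
B beats every other candidate.

B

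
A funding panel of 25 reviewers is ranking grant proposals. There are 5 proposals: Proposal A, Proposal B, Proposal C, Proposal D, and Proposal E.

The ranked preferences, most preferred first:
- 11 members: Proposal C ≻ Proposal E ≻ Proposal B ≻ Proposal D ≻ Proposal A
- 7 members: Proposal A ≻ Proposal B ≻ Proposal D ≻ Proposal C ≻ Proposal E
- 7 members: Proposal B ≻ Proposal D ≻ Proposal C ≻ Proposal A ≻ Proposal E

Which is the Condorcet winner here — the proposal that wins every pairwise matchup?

Proposal B

Proposal B vs Proposal A: 18–7
Proposal B vs Proposal C: 14–11
Proposal B vs Proposal D: 25–0
Proposal B vs Proposal E: 14–11
Proposal B beats every other proposal.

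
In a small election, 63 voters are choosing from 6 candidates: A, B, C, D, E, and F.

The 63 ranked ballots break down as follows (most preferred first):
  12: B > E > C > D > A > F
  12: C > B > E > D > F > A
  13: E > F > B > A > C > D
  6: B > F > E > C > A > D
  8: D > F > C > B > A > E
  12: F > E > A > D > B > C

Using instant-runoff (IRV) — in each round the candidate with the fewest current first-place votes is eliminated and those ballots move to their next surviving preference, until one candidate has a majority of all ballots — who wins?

F

Round 1: A 0, B 18, C 12, D 8, E 13, F 12. A eliminated.
Round 2: B 18, C 12, D 8, E 13, F 12. D eliminated.
Round 3: B 18, C 12, E 13, F 20. C eliminated.
Round 4: B 30, E 13, F 20. E eliminated.
Round 5: B 30, F 33. F has a majority (≥32).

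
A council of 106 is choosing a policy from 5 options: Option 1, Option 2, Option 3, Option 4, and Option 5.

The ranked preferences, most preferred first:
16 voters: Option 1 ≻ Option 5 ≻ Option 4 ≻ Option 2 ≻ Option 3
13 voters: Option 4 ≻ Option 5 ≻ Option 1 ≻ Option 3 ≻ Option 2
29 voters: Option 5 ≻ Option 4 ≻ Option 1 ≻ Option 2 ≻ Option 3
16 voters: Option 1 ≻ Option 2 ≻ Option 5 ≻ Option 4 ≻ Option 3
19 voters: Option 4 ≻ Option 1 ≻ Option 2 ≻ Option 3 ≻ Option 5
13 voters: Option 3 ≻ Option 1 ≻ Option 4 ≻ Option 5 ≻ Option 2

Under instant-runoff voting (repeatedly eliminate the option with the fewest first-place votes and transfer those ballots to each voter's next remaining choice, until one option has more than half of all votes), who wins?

Option 4

Round 1: Option 1 32, Option 2 0, Option 3 13, Option 4 32, Option 5 29. Option 2 eliminated.
Round 2: Option 1 32, Option 3 13, Option 4 32, Option 5 29. Option 3 eliminated.
Round 3: Option 1 45, Option 4 32, Option 5 29. Option 5 eliminated.
Round 4: Option 1 45, Option 4 61. Option 4 has a majority (≥54).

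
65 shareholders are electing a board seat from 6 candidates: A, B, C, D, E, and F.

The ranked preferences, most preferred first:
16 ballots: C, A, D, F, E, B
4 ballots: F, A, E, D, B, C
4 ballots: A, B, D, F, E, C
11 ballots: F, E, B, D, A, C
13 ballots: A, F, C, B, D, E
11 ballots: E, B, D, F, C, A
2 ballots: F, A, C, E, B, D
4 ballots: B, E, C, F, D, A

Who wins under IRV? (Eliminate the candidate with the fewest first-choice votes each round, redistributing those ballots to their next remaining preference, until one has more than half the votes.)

F

Round 1: A 17, B 4, C 16, D 0, E 11, F 17. D eliminated.
Round 2: A 17, B 4, C 16, E 11, F 17. B eliminated.
Round 3: A 17, C 16, E 15, F 17. E eliminated.
Round 4: A 17, C 20, F 28. A eliminated.
Round 5: C 20, F 45. F has a majority (≥33).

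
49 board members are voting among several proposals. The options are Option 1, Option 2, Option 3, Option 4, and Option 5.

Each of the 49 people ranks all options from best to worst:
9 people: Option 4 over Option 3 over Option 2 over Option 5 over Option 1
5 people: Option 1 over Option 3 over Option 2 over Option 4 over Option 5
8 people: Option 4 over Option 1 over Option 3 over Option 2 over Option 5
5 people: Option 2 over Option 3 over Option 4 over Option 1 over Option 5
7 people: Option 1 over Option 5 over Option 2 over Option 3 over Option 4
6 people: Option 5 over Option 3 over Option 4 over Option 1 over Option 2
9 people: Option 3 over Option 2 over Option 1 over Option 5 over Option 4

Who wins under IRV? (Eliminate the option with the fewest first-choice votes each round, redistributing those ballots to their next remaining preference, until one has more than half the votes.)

Round 1: Option 1 12, Option 2 5, Option 3 9, Option 4 17, Option 5 6. Option 2 eliminated.
Round 2: Option 1 12, Option 3 14, Option 4 17, Option 5 6. Option 5 eliminated.
Round 3: Option 1 12, Option 3 20, Option 4 17. Option 1 eliminated.
Round 4: Option 3 32, Option 4 17. Option 3 has a majority (≥25).

Option 3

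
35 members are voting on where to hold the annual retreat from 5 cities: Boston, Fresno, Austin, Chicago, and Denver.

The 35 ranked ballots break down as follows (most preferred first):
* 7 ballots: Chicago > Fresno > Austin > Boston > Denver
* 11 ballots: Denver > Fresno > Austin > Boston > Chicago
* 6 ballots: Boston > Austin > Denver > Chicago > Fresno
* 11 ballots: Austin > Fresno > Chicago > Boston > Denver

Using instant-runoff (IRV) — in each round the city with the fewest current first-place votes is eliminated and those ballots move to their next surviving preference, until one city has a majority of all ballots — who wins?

Round 1: Boston 6, Fresno 0, Austin 11, Chicago 7, Denver 11. Fresno eliminated.
Round 2: Boston 6, Austin 11, Chicago 7, Denver 11. Boston eliminated.
Round 3: Austin 17, Chicago 7, Denver 11. Chicago eliminated.
Round 4: Austin 24, Denver 11. Austin has a majority (≥18).

Austin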